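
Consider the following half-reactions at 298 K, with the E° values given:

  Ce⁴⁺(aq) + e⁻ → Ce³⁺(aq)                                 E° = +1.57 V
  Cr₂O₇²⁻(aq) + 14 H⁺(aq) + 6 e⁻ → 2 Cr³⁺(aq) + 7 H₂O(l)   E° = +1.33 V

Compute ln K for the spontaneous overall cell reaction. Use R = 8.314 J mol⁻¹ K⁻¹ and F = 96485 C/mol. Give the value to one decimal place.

56.1

Cathode: Ce⁴⁺/Ce³⁺; anode: Cr₂O₇²⁻/Cr³⁺. E°cell = (+1.57) − (+1.33) = +0.24 V, with n = 6.
ΔG° = −nFE° = −RT ln K, so ln K = nFE°/(RT) = (6)(96485)(+0.24) / ((8.314)(298)) = 56.078.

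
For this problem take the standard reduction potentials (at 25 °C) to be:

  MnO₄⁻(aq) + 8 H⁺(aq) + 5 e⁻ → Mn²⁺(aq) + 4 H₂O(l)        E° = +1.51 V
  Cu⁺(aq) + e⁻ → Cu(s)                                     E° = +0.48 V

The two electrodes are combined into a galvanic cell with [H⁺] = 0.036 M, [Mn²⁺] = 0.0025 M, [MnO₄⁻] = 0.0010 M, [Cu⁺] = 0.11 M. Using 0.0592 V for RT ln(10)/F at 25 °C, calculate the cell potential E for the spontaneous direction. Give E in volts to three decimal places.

MnO₄⁻/Mn²⁺ is the cathode (higher E°), Cu⁺/Cu the anode: E°cell = +1.51 − (+0.48) = +1.03 V, n = 5.
Overall: MnO₄⁻(aq) + 8 H⁺(aq) + 5 Cu(s) → Mn²⁺(aq) + 4 H₂O(l) + 5 Cu⁺(aq)
Q = [Mn²⁺]·[Cu⁺]^5 / ([MnO₄⁻]·[H⁺]^8); log Q = 7.154.
E = E° − (0.0592/n) log Q = +1.03 − (0.0592/5)(7.154) = +0.945 V.

+0.945 V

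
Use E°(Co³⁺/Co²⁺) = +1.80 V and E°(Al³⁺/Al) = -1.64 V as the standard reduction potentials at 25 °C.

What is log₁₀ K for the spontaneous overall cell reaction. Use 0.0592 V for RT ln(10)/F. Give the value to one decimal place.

174.3

Cathode: Co³⁺/Co²⁺; anode: Al³⁺/Al. E°cell = +3.44 V, n = 3.
log K = nE°cell / 0.0592 = (3)(+3.44) / 0.0592 = 174.3.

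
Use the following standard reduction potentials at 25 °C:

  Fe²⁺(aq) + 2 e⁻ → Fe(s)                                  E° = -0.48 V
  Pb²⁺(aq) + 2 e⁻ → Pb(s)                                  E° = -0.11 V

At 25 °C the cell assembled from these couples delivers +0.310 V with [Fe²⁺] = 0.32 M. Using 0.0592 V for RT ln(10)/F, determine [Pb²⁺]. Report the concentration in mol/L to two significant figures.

0.0030 M

Pb²⁺/Pb is the cathode, Fe²⁺/Fe the anode: E°cell = +0.37 V, n = 2.
Overall reaction: Pb²⁺(aq) + Fe(s) → Pb(s) + Fe²⁺(aq); Q = [Fe²⁺]^1/[Pb²⁺]^1.
From E = E° − (0.0592/n) log Q: log Q = (E° − E)·n/0.0592 = (+0.37 − (+0.310))·2/0.0592 = 2.0270.
So 1·log[Pb²⁺] = 1·log(0.32) − log Q = -0.4949 − (2.0270) = -2.5219; [Pb²⁺] = 10^(-2.5219) ≈ 0.0030 M.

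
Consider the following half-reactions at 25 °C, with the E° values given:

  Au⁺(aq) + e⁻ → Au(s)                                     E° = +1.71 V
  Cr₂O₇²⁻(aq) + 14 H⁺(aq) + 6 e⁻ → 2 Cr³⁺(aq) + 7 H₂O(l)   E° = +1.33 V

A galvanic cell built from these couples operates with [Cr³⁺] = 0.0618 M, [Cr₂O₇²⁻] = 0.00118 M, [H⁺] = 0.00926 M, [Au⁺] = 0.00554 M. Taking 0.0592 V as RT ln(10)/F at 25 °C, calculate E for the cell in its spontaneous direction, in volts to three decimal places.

Au⁺/Au is the cathode (higher E°), Cr₂O₇²⁻/Cr³⁺ the anode: E°cell = +1.71 − (+1.33) = +0.38 V, n = 6.
Overall: 6 Au⁺(aq) + 2 Cr³⁺(aq) + 7 H₂O(l) → 6 Au(s) + Cr₂O₇²⁻(aq) + 14 H⁺(aq)
Q = [Cr₂O₇²⁻]·[H⁺]^14 / ([Au⁺]^6·[Cr³⁺]^2); log Q = -15.439.
E = E° − (0.0592/n) log Q = +0.38 − (0.0592/6)(-15.439) = +0.532 V.

+0.532 V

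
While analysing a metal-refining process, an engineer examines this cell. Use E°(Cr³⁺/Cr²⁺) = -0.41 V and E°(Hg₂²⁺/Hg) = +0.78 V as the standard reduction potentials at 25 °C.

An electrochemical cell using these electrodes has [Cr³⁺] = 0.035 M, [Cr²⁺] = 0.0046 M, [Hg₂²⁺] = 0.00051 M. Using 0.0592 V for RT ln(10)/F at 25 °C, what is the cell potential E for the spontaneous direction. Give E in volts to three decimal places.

+1.040 V

Hg₂²⁺/Hg is the cathode (higher E°), Cr³⁺/Cr²⁺ the anode: E°cell = +0.78 − (-0.41) = +1.19 V, n = 2.
Overall: Hg₂²⁺(aq) + 2 Cr²⁺(aq) → 2 Hg(l) + 2 Cr³⁺(aq)
Q = [Cr³⁺]^2 / ([Hg₂²⁺]·[Cr²⁺]^2); log Q = 5.055.
E = E° − (0.0592/n) log Q = +1.19 − (0.0592/2)(5.055) = +1.040 V.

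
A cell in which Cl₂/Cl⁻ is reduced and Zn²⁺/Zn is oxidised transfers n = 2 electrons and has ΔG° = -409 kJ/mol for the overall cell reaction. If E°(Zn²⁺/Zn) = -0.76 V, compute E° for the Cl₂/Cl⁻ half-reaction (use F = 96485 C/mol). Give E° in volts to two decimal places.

+1.36 V

E°cell = −ΔG°/(nF) = −(-409×10³)/((2)(96485)) = +2.120 V.
Since Cl₂/Cl⁻ is the cathode and Zn²⁺/Zn the anode, E°cell = E°(Cl₂/Cl⁻) − E°(Zn²⁺/Zn).
So E°(Cl₂/Cl⁻) = E°cell + E°(Zn²⁺/Zn) = +2.120 + (-0.76) = +1.36 V.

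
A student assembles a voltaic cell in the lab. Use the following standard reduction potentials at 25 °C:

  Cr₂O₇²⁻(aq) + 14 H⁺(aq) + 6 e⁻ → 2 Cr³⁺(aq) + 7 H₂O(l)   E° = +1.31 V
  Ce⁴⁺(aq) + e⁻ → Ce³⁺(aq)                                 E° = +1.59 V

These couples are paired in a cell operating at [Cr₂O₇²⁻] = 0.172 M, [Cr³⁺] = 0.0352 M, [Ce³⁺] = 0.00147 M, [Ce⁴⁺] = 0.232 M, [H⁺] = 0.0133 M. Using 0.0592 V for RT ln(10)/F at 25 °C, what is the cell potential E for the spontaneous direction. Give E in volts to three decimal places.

Ce⁴⁺/Ce³⁺ is the cathode (higher E°), Cr₂O₇²⁻/Cr³⁺ the anode: E°cell = +1.59 − (+1.31) = +0.28 V, n = 6.
Overall: 6 Ce⁴⁺(aq) + 2 Cr³⁺(aq) + 7 H₂O(l) → 6 Ce³⁺(aq) + Cr₂O₇²⁻(aq) + 14 H⁺(aq)
Q = [Ce³⁺]^6·[Cr₂O₇²⁻]·[H⁺]^14 / ([Ce⁴⁺]^6·[Cr³⁺]^2); log Q = -37.313.
E = E° − (0.0592/n) log Q = +0.28 − (0.0592/6)(-37.313) = +0.648 V.

+0.648 V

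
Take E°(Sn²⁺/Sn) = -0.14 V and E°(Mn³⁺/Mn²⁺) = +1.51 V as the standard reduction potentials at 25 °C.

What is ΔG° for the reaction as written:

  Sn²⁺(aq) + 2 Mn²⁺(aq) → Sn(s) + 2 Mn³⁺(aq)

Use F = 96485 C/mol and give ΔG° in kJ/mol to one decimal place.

As written, Sn²⁺/Sn is reduced (cathode) and Mn³⁺/Mn²⁺ is oxidised (anode), so E°cell = (-0.14) − (+1.51) = -1.65 V.
Balancing electrons gives n = 2.
ΔG° = −nFE° = −(2)(96485)(-1.65) = 318,400 J = +318.4 kJ/mol.

+318.4 kJ/mol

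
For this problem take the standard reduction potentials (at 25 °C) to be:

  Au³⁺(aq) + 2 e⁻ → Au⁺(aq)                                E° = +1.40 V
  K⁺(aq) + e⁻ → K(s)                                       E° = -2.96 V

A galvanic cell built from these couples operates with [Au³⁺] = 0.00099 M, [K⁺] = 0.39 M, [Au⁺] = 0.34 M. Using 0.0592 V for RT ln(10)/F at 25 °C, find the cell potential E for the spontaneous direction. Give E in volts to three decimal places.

+4.309 V

Au³⁺/Au⁺ is the cathode (higher E°), K⁺/K the anode: E°cell = +1.40 − (-2.96) = +4.36 V, n = 2.
Overall: Au³⁺(aq) + 2 K(s) → Au⁺(aq) + 2 K⁺(aq)
Q = [Au⁺]·[K⁺]^2 / ([Au³⁺]); log Q = 1.718.
E = E° − (0.0592/n) log Q = +4.36 − (0.0592/2)(1.718) = +4.309 V.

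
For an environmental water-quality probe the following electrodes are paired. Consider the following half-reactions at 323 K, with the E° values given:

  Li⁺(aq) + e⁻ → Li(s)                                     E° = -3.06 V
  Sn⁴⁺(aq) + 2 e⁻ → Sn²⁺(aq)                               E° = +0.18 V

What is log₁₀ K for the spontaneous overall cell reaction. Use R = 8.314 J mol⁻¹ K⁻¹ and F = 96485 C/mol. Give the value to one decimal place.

101.1

Cathode: Sn⁴⁺/Sn²⁺; anode: Li⁺/Li. E°cell = (+0.18) − (-3.06) = +3.24 V, with n = 2.
ΔG° = −nFE° = −RT ln K, so ln K = nFE°/(RT) = (2)(96485)(+3.24) / ((8.314)(323)) = 232.821.
log₁₀ K = 232.821 / ln 10 = 101.1.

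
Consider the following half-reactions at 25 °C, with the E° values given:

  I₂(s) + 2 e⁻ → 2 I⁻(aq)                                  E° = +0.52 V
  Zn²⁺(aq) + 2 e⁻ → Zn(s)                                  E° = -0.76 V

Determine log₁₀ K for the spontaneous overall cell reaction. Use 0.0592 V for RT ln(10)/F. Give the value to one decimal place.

Cathode: I₂/I⁻; anode: Zn²⁺/Zn. E°cell = +1.28 V, n = 2.
log K = nE°cell / 0.0592 = (2)(+1.28) / 0.0592 = 43.2.

43.2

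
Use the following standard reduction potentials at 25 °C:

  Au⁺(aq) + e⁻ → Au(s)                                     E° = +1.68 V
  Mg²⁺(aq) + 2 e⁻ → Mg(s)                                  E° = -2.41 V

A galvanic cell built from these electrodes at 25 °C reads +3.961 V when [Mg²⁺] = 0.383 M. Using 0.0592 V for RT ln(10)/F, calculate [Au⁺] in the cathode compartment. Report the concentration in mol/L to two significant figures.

Au⁺/Au is the cathode, Mg²⁺/Mg the anode: E°cell = +4.09 V, n = 2.
Overall reaction: 2 Au⁺(aq) + Mg(s) → 2 Au(s) + Mg²⁺(aq); Q = [Mg²⁺]^1/[Au⁺]^2.
From E = E° − (0.0592/n) log Q: log Q = (E° − E)·n/0.0592 = (+4.09 − (+3.961))·2/0.0592 = 4.3581.
So 2·log[Au⁺] = 1·log(0.383) − log Q = -0.4168 − (4.3581) = -4.7749; log[Au⁺] = -4.7749 / 2 = -2.3874; [Au⁺] = 10^(-2.3874) ≈ 0.0041 M.

0.0041 M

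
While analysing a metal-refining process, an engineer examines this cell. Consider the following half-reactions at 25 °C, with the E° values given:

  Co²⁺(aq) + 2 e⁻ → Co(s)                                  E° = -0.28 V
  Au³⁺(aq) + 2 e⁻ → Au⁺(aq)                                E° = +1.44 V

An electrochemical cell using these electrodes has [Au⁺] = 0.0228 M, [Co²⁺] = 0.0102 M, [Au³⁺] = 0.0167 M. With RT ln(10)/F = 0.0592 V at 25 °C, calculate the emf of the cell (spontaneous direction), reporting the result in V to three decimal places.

Au³⁺/Au⁺ is the cathode (higher E°), Co²⁺/Co the anode: E°cell = +1.44 − (-0.28) = +1.72 V, n = 2.
Overall: Au³⁺(aq) + Co(s) → Au⁺(aq) + Co²⁺(aq)
Q = [Au⁺]·[Co²⁺] / ([Au³⁺]); log Q = -1.856.
E = E° − (0.0592/n) log Q = +1.72 − (0.0592/2)(-1.856) = +1.775 V.

+1.775 V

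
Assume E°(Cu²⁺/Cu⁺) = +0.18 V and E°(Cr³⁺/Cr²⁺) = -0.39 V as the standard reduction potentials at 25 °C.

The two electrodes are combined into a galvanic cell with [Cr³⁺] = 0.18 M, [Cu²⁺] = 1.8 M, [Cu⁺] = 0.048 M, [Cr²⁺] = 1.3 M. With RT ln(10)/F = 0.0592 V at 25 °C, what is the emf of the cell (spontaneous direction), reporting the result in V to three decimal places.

+0.714 V

Cu²⁺/Cu⁺ is the cathode (higher E°), Cr³⁺/Cr²⁺ the anode: E°cell = +0.18 − (-0.39) = +0.57 V, n = 1.
Overall: Cu²⁺(aq) + Cr²⁺(aq) → Cu⁺(aq) + Cr³⁺(aq)
Q = [Cu⁺]·[Cr³⁺] / ([Cu²⁺]·[Cr²⁺]); log Q = -2.433.
E = E° − (0.0592/n) log Q = +0.57 − (0.0592/1)(-2.433) = +0.714 V.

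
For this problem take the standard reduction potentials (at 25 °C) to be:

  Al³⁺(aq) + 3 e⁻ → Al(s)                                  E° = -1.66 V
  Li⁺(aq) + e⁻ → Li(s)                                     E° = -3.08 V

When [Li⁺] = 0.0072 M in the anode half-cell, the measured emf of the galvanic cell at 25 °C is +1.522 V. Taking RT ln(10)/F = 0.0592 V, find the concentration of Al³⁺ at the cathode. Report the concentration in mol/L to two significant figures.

Al³⁺/Al is the cathode, Li⁺/Li the anode: E°cell = +1.42 V, n = 3.
Overall reaction: Al³⁺(aq) + 3 Li(s) → Al(s) + 3 Li⁺(aq); Q = [Li⁺]^3/[Al³⁺]^1.
From E = E° − (0.0592/n) log Q: log Q = (E° − E)·n/0.0592 = (+1.42 − (+1.522))·3/0.0592 = -5.1689.
So 1·log[Al³⁺] = 3·log(0.0072) − log Q = -6.4280 − (-5.1689) = -1.2591; [Al³⁺] = 10^(-1.2591) ≈ 0.055 M.

0.055 M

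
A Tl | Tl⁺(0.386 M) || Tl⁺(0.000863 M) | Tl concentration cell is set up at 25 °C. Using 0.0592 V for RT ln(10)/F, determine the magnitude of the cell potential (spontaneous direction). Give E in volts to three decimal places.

For a concentration cell E°cell = 0. The 0.386 M side is the cathode (reduction is favoured where [Tl⁺] is higher).
With n = 1, E = −(0.0592/1) log([Tl⁺]ₐₙ/[Tl⁺]꜀ₐₜ) = −(0.0592/1) log(0.000863/0.386) = −(0.0592/1)(-2.651) = +0.157 V.

+0.157 V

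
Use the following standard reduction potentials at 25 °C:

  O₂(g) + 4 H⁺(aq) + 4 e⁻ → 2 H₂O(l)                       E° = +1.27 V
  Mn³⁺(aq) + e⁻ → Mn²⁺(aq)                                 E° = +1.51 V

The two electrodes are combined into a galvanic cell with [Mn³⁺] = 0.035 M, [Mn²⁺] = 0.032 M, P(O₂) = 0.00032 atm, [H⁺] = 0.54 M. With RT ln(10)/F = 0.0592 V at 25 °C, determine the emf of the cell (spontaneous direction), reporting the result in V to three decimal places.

Mn³⁺/Mn²⁺ is the cathode (higher E°), O₂/H₂O the anode: E°cell = +1.51 − (+1.27) = +0.24 V, n = 4.
Overall: 4 Mn³⁺(aq) + 2 H₂O(l) → 4 Mn²⁺(aq) + O₂(g) + 4 H⁺(aq)
Q = [Mn²⁺]^4·P(O₂)·[H⁺]^4 / ([Mn³⁺]^4); log Q = -4.721.
E = E° − (0.0592/n) log Q = +0.24 − (0.0592/4)(-4.721) = +0.310 V.

+0.310 V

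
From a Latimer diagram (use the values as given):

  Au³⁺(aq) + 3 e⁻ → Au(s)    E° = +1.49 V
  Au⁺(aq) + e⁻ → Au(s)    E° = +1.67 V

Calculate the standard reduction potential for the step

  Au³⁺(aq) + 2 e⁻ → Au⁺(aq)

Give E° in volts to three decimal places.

+1.400 V

Sequential free energies add, so n₃E°₃ = n₁E°₁ + n₂E°₂.
With n₃ = 3, and the known step contributing 1×(+1.67) V, the unknown satisfies 2·E° = 3×(+1.49) − 1×(+1.67) = +2.800.
E° = +2.800 / 2 = +1.400 V.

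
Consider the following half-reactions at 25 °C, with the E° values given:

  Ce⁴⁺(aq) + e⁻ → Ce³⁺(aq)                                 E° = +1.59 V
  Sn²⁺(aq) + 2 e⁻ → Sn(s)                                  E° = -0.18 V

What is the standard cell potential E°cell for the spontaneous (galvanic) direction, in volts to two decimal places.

+1.77 V

The Ce⁴⁺/Ce³⁺ couple has the higher reduction potential, so it is the cathode; Sn²⁺/Sn is oxidised at the anode.
E°cell = E°(cathode) − E°(anode) = (+1.59) − (-0.18) = +1.77 V.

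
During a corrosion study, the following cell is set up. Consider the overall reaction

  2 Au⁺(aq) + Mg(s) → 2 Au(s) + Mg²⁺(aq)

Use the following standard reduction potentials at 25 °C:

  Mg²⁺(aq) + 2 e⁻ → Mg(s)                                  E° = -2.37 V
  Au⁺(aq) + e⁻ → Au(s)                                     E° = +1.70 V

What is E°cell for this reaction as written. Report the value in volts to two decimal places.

The Au⁺/Au couple has the higher reduction potential, so it is the cathode; Mg²⁺/Mg is oxidised at the anode.
E°cell = E°(cathode) − E°(anode) = (+1.70) − (-2.37) = +4.07 V.

+4.07 V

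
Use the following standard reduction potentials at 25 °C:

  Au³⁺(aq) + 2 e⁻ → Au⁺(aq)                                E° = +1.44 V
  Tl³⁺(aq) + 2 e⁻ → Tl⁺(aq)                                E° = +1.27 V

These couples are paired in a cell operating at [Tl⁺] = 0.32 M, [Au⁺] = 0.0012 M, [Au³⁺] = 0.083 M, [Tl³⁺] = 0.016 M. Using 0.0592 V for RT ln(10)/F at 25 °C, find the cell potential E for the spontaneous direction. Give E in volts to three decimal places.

+0.263 V

Au³⁺/Au⁺ is the cathode (higher E°), Tl³⁺/Tl⁺ the anode: E°cell = +1.44 − (+1.27) = +0.17 V, n = 2.
Overall: Au³⁺(aq) + Tl⁺(aq) → Au⁺(aq) + Tl³⁺(aq)
Q = [Au⁺]·[Tl³⁺] / ([Au³⁺]·[Tl⁺]); log Q = -3.141.
E = E° − (0.0592/n) log Q = +0.17 − (0.0592/2)(-3.141) = +0.263 V.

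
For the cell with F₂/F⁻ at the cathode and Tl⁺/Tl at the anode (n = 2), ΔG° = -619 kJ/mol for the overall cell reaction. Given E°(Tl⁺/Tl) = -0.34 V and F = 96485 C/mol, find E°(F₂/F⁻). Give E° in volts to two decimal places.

+2.87 V

E°cell = −ΔG°/(nF) = −(-619×10³)/((2)(96485)) = +3.208 V.
Since F₂/F⁻ is the cathode and Tl⁺/Tl the anode, E°cell = E°(F₂/F⁻) − E°(Tl⁺/Tl).
So E°(F₂/F⁻) = E°cell + E°(Tl⁺/Tl) = +3.208 + (-0.34) = +2.87 V.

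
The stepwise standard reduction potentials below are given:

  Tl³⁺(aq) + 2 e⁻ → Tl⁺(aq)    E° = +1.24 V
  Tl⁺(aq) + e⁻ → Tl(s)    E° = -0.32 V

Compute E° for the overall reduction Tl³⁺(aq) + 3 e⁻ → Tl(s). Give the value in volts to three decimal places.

+0.720 V

Standard free energies of sequential steps add: ΔG°₃ = ΔG°₁ + ΔG°₂, so n₃E°₃ = n₁E°₁ + n₂E°₂.
E°₃ = (2×+1.24 + 1×-0.32) / 3 = (+2.160) / 3 = +0.720 V.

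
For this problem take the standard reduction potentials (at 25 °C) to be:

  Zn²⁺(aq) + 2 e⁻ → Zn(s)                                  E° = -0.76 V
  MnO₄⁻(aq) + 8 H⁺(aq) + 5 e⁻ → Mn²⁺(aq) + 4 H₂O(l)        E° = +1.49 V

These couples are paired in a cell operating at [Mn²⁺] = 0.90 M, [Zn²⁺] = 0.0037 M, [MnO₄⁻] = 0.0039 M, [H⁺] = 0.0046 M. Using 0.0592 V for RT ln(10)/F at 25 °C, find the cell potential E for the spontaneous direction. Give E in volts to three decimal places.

+2.073 V

MnO₄⁻/Mn²⁺ is the cathode (higher E°), Zn²⁺/Zn the anode: E°cell = +1.49 − (-0.76) = +2.25 V, n = 10.
Overall: 2 MnO₄⁻(aq) + 16 H⁺(aq) + 5 Zn(s) → 2 Mn²⁺(aq) + 8 H₂O(l) + 5 Zn²⁺(aq)
Q = [Mn²⁺]^2·[Zn²⁺]^5 / ([MnO₄⁻]^2·[H⁺]^16); log Q = 29.963.
E = E° − (0.0592/n) log Q = +2.25 − (0.0592/10)(29.963) = +2.073 V.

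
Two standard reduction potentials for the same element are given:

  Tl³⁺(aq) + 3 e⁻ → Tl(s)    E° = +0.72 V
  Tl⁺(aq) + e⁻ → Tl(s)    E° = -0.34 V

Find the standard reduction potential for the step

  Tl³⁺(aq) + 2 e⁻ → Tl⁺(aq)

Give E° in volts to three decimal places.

Sequential free energies add, so n₃E°₃ = n₁E°₁ + n₂E°₂.
With n₃ = 3, and the known step contributing 1×(-0.34) V, the unknown satisfies 2·E° = 3×(+0.72) − 1×(-0.34) = +2.500.
E° = +2.500 / 2 = +1.250 V.

+1.250 V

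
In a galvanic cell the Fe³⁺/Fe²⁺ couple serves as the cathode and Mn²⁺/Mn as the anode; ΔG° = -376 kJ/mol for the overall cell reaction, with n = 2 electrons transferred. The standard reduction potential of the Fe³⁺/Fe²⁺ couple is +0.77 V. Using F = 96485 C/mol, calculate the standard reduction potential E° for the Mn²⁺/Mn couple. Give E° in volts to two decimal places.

-1.18 V

E°cell = −ΔG°/(nF) = −(-376×10³)/((2)(96485)) = +1.948 V.
Since Fe³⁺/Fe²⁺ is the cathode and Mn²⁺/Mn the anode, E°cell = E°(Fe³⁺/Fe²⁺) − E°(Mn²⁺/Mn).
So E°(Mn²⁺/Mn) = E°(Fe³⁺/Fe²⁺) − E°cell = (+0.77) − (+1.948) = -1.18 V.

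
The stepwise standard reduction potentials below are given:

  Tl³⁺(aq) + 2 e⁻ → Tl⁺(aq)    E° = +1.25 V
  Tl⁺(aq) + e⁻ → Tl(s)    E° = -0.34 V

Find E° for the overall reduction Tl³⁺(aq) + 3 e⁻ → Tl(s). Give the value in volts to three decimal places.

+0.720 V

Standard free energies of sequential steps add: ΔG°₃ = ΔG°₁ + ΔG°₂, so n₃E°₃ = n₁E°₁ + n₂E°₂.
E°₃ = (2×+1.25 + 1×-0.34) / 3 = (+2.160) / 3 = +0.720 V.
Simply averaging or adding the two E° values would be wrong; the electron-weighted sum is required.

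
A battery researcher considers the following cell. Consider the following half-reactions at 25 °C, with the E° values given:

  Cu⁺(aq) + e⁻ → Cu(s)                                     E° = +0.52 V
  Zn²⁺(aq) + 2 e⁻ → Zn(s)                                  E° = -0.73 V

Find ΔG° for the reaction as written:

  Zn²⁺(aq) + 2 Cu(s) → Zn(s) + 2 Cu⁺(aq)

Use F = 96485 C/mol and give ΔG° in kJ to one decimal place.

+241.2 kJ

As written, Zn²⁺/Zn is reduced (cathode) and Cu⁺/Cu is oxidised (anode), so E°cell = (-0.73) − (+0.52) = -1.25 V.
Balancing electrons gives n = 2.
ΔG° = −nFE° = −(2)(96485)(-1.25) = 241,212 J = +241.2 kJ.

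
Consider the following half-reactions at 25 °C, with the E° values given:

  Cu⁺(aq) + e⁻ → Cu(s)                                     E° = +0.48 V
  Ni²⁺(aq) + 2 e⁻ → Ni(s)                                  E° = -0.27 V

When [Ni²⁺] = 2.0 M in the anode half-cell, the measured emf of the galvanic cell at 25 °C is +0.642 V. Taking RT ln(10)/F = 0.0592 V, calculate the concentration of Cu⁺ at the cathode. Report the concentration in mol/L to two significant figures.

0.021 M

Cu⁺/Cu is the cathode, Ni²⁺/Ni the anode: E°cell = +0.75 V, n = 2.
Overall reaction: 2 Cu⁺(aq) + Ni(s) → 2 Cu(s) + Ni²⁺(aq); Q = [Ni²⁺]^1/[Cu⁺]^2.
From E = E° − (0.0592/n) log Q: log Q = (E° − E)·n/0.0592 = (+0.75 − (+0.642))·2/0.0592 = 3.6486.
So 2·log[Cu⁺] = 1·log(2) − log Q = 0.3010 − (3.6486) = -3.3476; log[Cu⁺] = -3.3476 / 2 = -1.6738; [Cu⁺] = 10^(-1.6738) ≈ 0.021 M.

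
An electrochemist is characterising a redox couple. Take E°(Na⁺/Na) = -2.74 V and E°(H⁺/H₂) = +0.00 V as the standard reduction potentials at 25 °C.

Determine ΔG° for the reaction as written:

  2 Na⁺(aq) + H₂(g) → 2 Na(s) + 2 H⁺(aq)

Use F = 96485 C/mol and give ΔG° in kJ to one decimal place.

As written, Na⁺/Na is reduced (cathode) and H⁺/H₂ is oxidised (anode), so E°cell = (-2.74) − (+0.00) = -2.74 V.
Balancing electrons gives n = 2.
ΔG° = −nFE° = −(2)(96485)(-2.74) = 528,738 J = +528.7 kJ.

+528.7 kJ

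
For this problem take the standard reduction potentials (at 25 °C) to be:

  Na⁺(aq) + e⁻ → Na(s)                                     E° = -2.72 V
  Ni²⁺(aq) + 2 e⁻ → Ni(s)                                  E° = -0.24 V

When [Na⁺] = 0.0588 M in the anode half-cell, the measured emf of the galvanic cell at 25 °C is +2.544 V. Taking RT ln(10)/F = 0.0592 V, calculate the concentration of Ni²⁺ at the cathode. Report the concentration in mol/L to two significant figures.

0.50 M

Ni²⁺/Ni is the cathode, Na⁺/Na the anode: E°cell = +2.48 V, n = 2.
Overall reaction: Ni²⁺(aq) + 2 Na(s) → Ni(s) + 2 Na⁺(aq); Q = [Na⁺]^2/[Ni²⁺]^1.
From E = E° − (0.0592/n) log Q: log Q = (E° − E)·n/0.0592 = (+2.48 − (+2.544))·2/0.0592 = -2.1622.
So 1·log[Ni²⁺] = 2·log(0.0588) − log Q = -2.4612 − (-2.1622) = -0.2990; [Ni²⁺] = 10^(-0.2990) ≈ 0.50 M.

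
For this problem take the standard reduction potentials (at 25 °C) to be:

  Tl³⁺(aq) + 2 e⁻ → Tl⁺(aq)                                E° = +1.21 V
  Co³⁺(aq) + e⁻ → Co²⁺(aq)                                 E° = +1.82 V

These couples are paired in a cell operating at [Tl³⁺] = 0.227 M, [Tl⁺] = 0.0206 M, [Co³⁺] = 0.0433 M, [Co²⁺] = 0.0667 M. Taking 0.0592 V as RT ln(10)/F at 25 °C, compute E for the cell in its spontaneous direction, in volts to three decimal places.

+0.568 V

Co³⁺/Co²⁺ is the cathode (higher E°), Tl³⁺/Tl⁺ the anode: E°cell = +1.82 − (+1.21) = +0.61 V, n = 2.
Overall: 2 Co³⁺(aq) + Tl⁺(aq) → 2 Co²⁺(aq) + Tl³⁺(aq)
Q = [Co²⁺]^2·[Tl³⁺] / ([Co³⁺]^2·[Tl⁺]); log Q = 1.417.
E = E° − (0.0592/n) log Q = +0.61 − (0.0592/2)(1.417) = +0.568 V.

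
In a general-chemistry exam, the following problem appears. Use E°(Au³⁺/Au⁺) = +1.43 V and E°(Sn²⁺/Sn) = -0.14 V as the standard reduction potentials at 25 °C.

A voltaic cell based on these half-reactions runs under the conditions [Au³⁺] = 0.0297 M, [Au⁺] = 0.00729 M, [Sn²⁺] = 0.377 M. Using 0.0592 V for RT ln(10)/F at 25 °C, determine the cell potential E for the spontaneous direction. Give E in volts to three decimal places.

Au³⁺/Au⁺ is the cathode (higher E°), Sn²⁺/Sn the anode: E°cell = +1.43 − (-0.14) = +1.57 V, n = 2.
Overall: Au³⁺(aq) + Sn(s) → Au⁺(aq) + Sn²⁺(aq)
Q = [Au⁺]·[Sn²⁺] / ([Au³⁺]); log Q = -1.034.
E = E° − (0.0592/n) log Q = +1.57 − (0.0592/2)(-1.034) = +1.601 V.

+1.601 V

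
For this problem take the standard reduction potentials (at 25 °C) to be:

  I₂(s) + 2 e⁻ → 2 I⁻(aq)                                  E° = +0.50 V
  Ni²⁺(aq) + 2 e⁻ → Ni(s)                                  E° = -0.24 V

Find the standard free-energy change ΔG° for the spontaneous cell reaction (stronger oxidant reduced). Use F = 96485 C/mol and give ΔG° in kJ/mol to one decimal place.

-142.8 kJ/mol

I₂/I⁻ (E° = +0.50 V) is the cathode; Ni²⁺/Ni (E° = -0.24 V) is the anode, so E°cell = +0.74 V.
Balancing electrons gives n = 2 (lcm of 2 and 2).
ΔG° = −nFE° = −(2)(96485)(+0.74) = -142,798 J = -142.8 kJ/mol.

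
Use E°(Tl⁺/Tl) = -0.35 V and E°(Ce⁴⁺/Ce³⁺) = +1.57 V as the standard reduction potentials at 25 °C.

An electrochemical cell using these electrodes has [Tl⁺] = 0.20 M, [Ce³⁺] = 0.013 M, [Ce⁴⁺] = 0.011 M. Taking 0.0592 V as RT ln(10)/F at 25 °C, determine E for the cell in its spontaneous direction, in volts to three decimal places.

Ce⁴⁺/Ce³⁺ is the cathode (higher E°), Tl⁺/Tl the anode: E°cell = +1.57 − (-0.35) = +1.92 V, n = 1.
Overall: Ce⁴⁺(aq) + Tl(s) → Ce³⁺(aq) + Tl⁺(aq)
Q = [Ce³⁺]·[Tl⁺] / ([Ce⁴⁺]); log Q = -0.626.
E = E° − (0.0592/n) log Q = +1.92 − (0.0592/1)(-0.626) = +1.957 V.

+1.957 V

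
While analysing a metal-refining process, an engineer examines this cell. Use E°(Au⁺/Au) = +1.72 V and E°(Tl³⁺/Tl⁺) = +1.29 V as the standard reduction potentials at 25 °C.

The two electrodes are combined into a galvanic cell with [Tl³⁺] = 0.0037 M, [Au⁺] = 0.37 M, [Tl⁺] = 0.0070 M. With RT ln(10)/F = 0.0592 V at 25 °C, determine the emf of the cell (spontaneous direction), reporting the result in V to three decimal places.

Au⁺/Au is the cathode (higher E°), Tl³⁺/Tl⁺ the anode: E°cell = +1.72 − (+1.29) = +0.43 V, n = 2.
Overall: 2 Au⁺(aq) + Tl⁺(aq) → 2 Au(s) + Tl³⁺(aq)
Q = [Tl³⁺] / ([Au⁺]^2·[Tl⁺]); log Q = 0.587.
E = E° − (0.0592/n) log Q = +0.43 − (0.0592/2)(0.587) = +0.413 V.

+0.413 V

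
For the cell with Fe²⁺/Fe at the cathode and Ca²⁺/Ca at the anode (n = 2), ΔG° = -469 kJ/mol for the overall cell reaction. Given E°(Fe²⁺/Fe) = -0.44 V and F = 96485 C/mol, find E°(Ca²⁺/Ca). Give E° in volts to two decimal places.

-2.87 V

E°cell = −ΔG°/(nF) = −(-469×10³)/((2)(96485)) = +2.430 V.
Since Fe²⁺/Fe is the cathode and Ca²⁺/Ca the anode, E°cell = E°(Fe²⁺/Fe) − E°(Ca²⁺/Ca).
So E°(Ca²⁺/Ca) = E°(Fe²⁺/Fe) − E°cell = (-0.44) − (+2.430) = -2.87 V.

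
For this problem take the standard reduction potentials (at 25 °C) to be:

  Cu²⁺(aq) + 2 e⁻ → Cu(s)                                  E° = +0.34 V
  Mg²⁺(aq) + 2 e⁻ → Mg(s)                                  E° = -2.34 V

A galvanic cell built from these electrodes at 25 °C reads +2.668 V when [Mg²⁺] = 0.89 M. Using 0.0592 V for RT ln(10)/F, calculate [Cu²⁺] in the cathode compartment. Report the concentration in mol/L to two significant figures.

0.35 M

Cu²⁺/Cu is the cathode, Mg²⁺/Mg the anode: E°cell = +2.68 V, n = 2.
Overall reaction: Cu²⁺(aq) + Mg(s) → Cu(s) + Mg²⁺(aq); Q = [Mg²⁺]^1/[Cu²⁺]^1.
From E = E° − (0.0592/n) log Q: log Q = (E° − E)·n/0.0592 = (+2.68 − (+2.668))·2/0.0592 = 0.4054.
So 1·log[Cu²⁺] = 1·log(0.89) − log Q = -0.0506 − (0.4054) = -0.4560; [Cu²⁺] = 10^(-0.4560) ≈ 0.35 M.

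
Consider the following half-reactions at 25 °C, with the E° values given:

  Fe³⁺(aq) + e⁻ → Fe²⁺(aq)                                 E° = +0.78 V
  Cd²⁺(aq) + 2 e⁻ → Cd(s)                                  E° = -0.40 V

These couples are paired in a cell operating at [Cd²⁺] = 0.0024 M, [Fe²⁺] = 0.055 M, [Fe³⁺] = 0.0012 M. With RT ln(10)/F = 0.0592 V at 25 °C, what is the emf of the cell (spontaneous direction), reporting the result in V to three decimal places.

+1.159 V

Fe³⁺/Fe²⁺ is the cathode (higher E°), Cd²⁺/Cd the anode: E°cell = +0.78 − (-0.40) = +1.18 V, n = 2.
Overall: 2 Fe³⁺(aq) + Cd(s) → 2 Fe²⁺(aq) + Cd²⁺(aq)
Q = [Fe²⁺]^2·[Cd²⁺] / ([Fe³⁺]^2); log Q = 0.703.
E = E° − (0.0592/n) log Q = +1.18 − (0.0592/2)(0.703) = +1.159 V.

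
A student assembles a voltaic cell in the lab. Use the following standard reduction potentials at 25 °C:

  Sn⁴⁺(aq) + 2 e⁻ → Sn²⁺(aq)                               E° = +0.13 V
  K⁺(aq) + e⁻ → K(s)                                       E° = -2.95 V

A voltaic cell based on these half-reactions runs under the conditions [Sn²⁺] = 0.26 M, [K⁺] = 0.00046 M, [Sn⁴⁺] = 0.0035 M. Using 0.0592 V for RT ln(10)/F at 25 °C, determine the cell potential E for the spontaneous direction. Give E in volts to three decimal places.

Sn⁴⁺/Sn²⁺ is the cathode (higher E°), K⁺/K the anode: E°cell = +0.13 − (-2.95) = +3.08 V, n = 2.
Overall: Sn⁴⁺(aq) + 2 K(s) → Sn²⁺(aq) + 2 K⁺(aq)
Q = [Sn²⁺]·[K⁺]^2 / ([Sn⁴⁺]); log Q = -4.804.
E = E° − (0.0592/n) log Q = +3.08 − (0.0592/2)(-4.804) = +3.222 V.

+3.222 V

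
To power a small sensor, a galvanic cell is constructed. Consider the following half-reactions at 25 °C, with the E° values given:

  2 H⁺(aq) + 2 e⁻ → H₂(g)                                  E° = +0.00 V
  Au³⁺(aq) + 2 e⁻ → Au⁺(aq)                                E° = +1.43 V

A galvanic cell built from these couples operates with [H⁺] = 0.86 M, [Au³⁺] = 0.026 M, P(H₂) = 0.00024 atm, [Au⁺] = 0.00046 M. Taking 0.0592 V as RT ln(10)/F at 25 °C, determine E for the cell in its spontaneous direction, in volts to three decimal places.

+1.379 V

Au³⁺/Au⁺ is the cathode (higher E°), H⁺/H₂ the anode: E°cell = +1.43 − (+0.00) = +1.43 V, n = 2.
Overall: Au³⁺(aq) + H₂(g) → Au⁺(aq) + 2 H⁺(aq)
Q = [Au⁺]·[H⁺]^2 / ([Au³⁺]·P(H₂)); log Q = 1.737.
E = E° − (0.0592/n) log Q = +1.43 − (0.0592/2)(1.737) = +1.379 V.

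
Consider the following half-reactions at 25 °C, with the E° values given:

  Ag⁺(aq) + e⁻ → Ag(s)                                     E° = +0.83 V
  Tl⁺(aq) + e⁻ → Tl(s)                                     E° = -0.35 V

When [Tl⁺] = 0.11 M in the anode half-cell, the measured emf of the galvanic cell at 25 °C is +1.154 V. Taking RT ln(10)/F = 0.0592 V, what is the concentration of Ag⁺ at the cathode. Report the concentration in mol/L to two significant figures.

0.040 M

Ag⁺/Ag is the cathode, Tl⁺/Tl the anode: E°cell = +1.18 V, n = 1.
Overall reaction: Ag⁺(aq) + Tl(s) → Ag(s) + Tl⁺(aq); Q = [Tl⁺]^1/[Ag⁺]^1.
From E = E° − (0.0592/n) log Q: log Q = (E° − E)·n/0.0592 = (+1.18 − (+1.154))·1/0.0592 = 0.4392.
So 1·log[Ag⁺] = 1·log(0.11) − log Q = -0.9586 − (0.4392) = -1.3978; [Ag⁺] = 10^(-1.3978) ≈ 0.040 M.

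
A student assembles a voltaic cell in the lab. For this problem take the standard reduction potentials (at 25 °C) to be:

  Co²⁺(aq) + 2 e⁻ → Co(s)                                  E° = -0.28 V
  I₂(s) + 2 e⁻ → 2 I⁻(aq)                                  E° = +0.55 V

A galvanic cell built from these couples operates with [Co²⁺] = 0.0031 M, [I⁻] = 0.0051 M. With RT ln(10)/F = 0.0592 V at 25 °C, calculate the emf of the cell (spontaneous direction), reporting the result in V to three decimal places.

+1.040 V

I₂/I⁻ is the cathode (higher E°), Co²⁺/Co the anode: E°cell = +0.55 − (-0.28) = +0.83 V, n = 2.
Overall: I₂(s) + Co(s) → 2 I⁻(aq) + Co²⁺(aq)
Q = [I⁻]^2·[Co²⁺]; log Q = -7.093.
E = E° − (0.0592/n) log Q = +0.83 − (0.0592/2)(-7.093) = +1.040 V.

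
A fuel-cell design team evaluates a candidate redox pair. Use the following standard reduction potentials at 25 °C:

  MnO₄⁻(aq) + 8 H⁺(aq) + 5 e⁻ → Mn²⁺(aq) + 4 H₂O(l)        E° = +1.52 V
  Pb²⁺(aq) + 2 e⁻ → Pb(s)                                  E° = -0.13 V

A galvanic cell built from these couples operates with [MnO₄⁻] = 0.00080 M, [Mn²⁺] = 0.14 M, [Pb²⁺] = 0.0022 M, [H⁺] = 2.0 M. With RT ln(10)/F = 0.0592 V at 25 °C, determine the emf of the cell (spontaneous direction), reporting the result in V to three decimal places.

+1.731 V

MnO₄⁻/Mn²⁺ is the cathode (higher E°), Pb²⁺/Pb the anode: E°cell = +1.52 − (-0.13) = +1.65 V, n = 10.
Overall: 2 MnO₄⁻(aq) + 16 H⁺(aq) + 5 Pb(s) → 2 Mn²⁺(aq) + 8 H₂O(l) + 5 Pb²⁺(aq)
Q = [Mn²⁺]^2·[Pb²⁺]^5 / ([MnO₄⁻]^2·[H⁺]^16); log Q = -13.618.
E = E° − (0.0592/n) log Q = +1.65 − (0.0592/10)(-13.618) = +1.731 V.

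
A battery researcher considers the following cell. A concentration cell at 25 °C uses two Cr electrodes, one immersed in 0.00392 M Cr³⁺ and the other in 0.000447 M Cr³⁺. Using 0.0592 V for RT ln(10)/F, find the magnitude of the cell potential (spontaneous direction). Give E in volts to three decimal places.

+0.019 V

For a concentration cell E°cell = 0. The 0.00392 M side is the cathode (reduction is favoured where [Cr³⁺] is higher).
With n = 3, E = −(0.0592/3) log([Cr³⁺]ₐₙ/[Cr³⁺]꜀ₐₜ) = −(0.0592/3) log(0.000447/0.00392) = −(0.0592/3)(-0.943) = +0.019 V.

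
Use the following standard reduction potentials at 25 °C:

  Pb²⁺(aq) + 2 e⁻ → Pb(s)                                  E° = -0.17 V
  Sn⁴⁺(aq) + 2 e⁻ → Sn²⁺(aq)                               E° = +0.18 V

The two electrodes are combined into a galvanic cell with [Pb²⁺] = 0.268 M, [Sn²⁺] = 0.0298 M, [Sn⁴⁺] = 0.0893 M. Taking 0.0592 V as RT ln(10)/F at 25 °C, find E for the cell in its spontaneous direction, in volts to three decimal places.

Sn⁴⁺/Sn²⁺ is the cathode (higher E°), Pb²⁺/Pb the anode: E°cell = +0.18 − (-0.17) = +0.35 V, n = 2.
Overall: Sn⁴⁺(aq) + Pb(s) → Sn²⁺(aq) + Pb²⁺(aq)
Q = [Sn²⁺]·[Pb²⁺] / ([Sn⁴⁺]); log Q = -1.049.
E = E° − (0.0592/n) log Q = +0.35 − (0.0592/2)(-1.049) = +0.381 V.

+0.381 V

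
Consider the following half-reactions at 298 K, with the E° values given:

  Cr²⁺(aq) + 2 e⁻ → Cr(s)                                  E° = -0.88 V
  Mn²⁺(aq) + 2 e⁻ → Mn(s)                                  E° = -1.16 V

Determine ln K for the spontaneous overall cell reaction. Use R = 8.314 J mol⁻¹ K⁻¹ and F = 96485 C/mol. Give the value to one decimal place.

21.8

Cathode: Cr²⁺/Cr; anode: Mn²⁺/Mn. E°cell = (-0.88) − (-1.16) = +0.28 V, with n = 2.
ΔG° = −nFE° = −RT ln K, so ln K = nFE°/(RT) = (2)(96485)(+0.28) / ((8.314)(298)) = 21.808.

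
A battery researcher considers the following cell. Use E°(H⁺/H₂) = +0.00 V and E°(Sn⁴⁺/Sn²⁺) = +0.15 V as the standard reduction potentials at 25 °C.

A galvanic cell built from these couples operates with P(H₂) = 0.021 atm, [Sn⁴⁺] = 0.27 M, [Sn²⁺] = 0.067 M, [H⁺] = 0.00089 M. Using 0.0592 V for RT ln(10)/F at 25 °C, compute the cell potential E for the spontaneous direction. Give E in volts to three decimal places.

Sn⁴⁺/Sn²⁺ is the cathode (higher E°), H⁺/H₂ the anode: E°cell = +0.15 − (+0.00) = +0.15 V, n = 2.
Overall: Sn⁴⁺(aq) + H₂(g) → Sn²⁺(aq) + 2 H⁺(aq)
Q = [Sn²⁺]·[H⁺]^2 / ([Sn⁴⁺]·P(H₂)); log Q = -5.029.
E = E° − (0.0592/n) log Q = +0.15 − (0.0592/2)(-5.029) = +0.299 V.

+0.299 V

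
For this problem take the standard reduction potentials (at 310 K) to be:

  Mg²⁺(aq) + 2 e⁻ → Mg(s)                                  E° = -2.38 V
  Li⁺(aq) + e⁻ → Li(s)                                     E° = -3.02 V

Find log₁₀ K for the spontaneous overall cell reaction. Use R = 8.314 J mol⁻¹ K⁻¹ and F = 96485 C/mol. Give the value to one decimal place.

20.8

Cathode: Mg²⁺/Mg; anode: Li⁺/Li. E°cell = (-2.38) − (-3.02) = +0.64 V, with n = 2.
ΔG° = −nFE° = −RT ln K, so ln K = nFE°/(RT) = (2)(96485)(+0.64) / ((8.314)(310)) = 47.918.
log₁₀ K = 47.918 / ln 10 = 20.8.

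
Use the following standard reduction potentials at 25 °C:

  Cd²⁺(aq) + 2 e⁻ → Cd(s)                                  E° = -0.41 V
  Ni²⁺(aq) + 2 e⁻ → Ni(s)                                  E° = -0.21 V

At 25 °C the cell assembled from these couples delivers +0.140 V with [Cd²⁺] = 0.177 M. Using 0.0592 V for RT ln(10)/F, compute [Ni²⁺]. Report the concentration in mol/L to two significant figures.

0.0017 M

Ni²⁺/Ni is the cathode, Cd²⁺/Cd the anode: E°cell = +0.20 V, n = 2.
Overall reaction: Ni²⁺(aq) + Cd(s) → Ni(s) + Cd²⁺(aq); Q = [Cd²⁺]^1/[Ni²⁺]^1.
From E = E° − (0.0592/n) log Q: log Q = (E° − E)·n/0.0592 = (+0.20 − (+0.140))·2/0.0592 = 2.0270.
So 1·log[Ni²⁺] = 1·log(0.177) − log Q = -0.7520 − (2.0270) = -2.7790; [Ni²⁺] = 10^(-2.7790) ≈ 0.0017 M.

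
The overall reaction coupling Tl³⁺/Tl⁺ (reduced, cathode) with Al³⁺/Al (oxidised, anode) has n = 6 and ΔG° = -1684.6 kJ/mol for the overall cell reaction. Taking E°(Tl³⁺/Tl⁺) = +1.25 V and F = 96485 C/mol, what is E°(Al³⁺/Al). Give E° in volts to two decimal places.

-1.66 V

E°cell = −ΔG°/(nF) = −(-1684.6×10³)/((6)(96485)) = +2.910 V.
Since Tl³⁺/Tl⁺ is the cathode and Al³⁺/Al the anode, E°cell = E°(Tl³⁺/Tl⁺) − E°(Al³⁺/Al).
So E°(Al³⁺/Al) = E°(Tl³⁺/Tl⁺) − E°cell = (+1.25) − (+2.910) = -1.66 V.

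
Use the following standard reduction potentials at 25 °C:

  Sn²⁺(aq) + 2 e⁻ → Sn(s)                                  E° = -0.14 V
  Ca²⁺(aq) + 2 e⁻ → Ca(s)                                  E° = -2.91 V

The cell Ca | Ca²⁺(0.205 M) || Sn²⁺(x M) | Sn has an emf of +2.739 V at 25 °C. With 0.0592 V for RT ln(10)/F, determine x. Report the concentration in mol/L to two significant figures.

Sn²⁺/Sn is the cathode, Ca²⁺/Ca the anode: E°cell = +2.77 V, n = 2.
Overall reaction: Sn²⁺(aq) + Ca(s) → Sn(s) + Ca²⁺(aq); Q = [Ca²⁺]^1/[Sn²⁺]^1.
From E = E° − (0.0592/n) log Q: log Q = (E° − E)·n/0.0592 = (+2.77 − (+2.739))·2/0.0592 = 1.0473.
So 1·log[Sn²⁺] = 1·log(0.205) − log Q = -0.6882 − (1.0473) = -1.7355; [Sn²⁺] = 10^(-1.7355) ≈ 0.018 M.

0.018 M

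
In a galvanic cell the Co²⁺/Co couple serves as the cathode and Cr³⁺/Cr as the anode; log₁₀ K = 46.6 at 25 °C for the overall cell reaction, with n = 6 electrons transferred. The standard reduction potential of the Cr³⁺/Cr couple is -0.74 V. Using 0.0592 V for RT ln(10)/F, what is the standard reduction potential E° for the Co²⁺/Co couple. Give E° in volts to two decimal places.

-0.28 V

E°cell = (0.0592/n)·log K = (0.0592/6)(46.6) = +0.460 V.
Since Co²⁺/Co is the cathode and Cr³⁺/Cr the anode, E°cell = E°(Co²⁺/Co) − E°(Cr³⁺/Cr).
So E°(Co²⁺/Co) = E°cell + E°(Cr³⁺/Cr) = +0.460 + (-0.74) = -0.28 V.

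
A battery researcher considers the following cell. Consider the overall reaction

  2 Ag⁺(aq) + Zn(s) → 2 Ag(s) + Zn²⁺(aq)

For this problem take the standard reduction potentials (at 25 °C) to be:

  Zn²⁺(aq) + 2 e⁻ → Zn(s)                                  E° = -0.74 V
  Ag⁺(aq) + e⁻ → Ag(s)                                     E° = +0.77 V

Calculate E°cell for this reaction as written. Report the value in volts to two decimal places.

The Ag⁺/Ag couple has the higher reduction potential, so it is the cathode; Zn²⁺/Zn is oxidised at the anode.
E°cell = E°(cathode) − E°(anode) = (+0.77) − (-0.74) = +1.51 V.

+1.51 V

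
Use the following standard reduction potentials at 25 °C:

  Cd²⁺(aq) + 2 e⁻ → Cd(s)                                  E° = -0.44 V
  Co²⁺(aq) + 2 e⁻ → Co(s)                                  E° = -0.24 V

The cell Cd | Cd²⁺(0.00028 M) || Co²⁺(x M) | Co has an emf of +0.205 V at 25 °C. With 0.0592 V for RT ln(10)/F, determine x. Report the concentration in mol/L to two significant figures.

Co²⁺/Co is the cathode, Cd²⁺/Cd the anode: E°cell = +0.20 V, n = 2.
Overall reaction: Co²⁺(aq) + Cd(s) → Co(s) + Cd²⁺(aq); Q = [Cd²⁺]^1/[Co²⁺]^1.
From E = E° − (0.0592/n) log Q: log Q = (E° − E)·n/0.0592 = (+0.20 − (+0.205))·2/0.0592 = -0.1689.
So 1·log[Co²⁺] = 1·log(0.00028) − log Q = -3.5528 − (-0.1689) = -3.3839; [Co²⁺] = 10^(-3.3839) ≈ 0.00041 M.

0.00041 M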